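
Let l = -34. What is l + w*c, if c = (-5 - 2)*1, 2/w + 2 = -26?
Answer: -67/2 ≈ -33.500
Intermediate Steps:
w = -1/14 (w = 2/(-2 - 26) = 2/(-28) = 2*(-1/28) = -1/14 ≈ -0.071429)
c = -7 (c = -7*1 = -7)
l + w*c = -34 - 1/14*(-7) = -34 + 1/2 = -67/2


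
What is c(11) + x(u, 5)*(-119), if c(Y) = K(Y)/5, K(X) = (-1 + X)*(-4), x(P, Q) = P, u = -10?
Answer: 1182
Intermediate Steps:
K(X) = 4 - 4*X
c(Y) = ⅘ - 4*Y/5 (c(Y) = (4 - 4*Y)/5 = (4 - 4*Y)*(⅕) = ⅘ - 4*Y/5)
c(11) + x(u, 5)*(-119) = (⅘ - ⅘*11) - 10*(-119) = (⅘ - 44/5) + 1190 = -8 + 1190 = 1182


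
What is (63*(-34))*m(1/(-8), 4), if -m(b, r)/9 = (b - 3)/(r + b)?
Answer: -481950/31 ≈ -15547.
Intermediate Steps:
m(b, r) = -9*(-3 + b)/(b + r) (m(b, r) = -9*(b - 3)/(r + b) = -9*(-3 + b)/(b + r))
(63*(-34))*m(1/(-8), 4) = (63*(-34))*(9*(3 - 1/(-8))/(1/(-8) + 4)) = -19278*(3 - (-1)/8)/(1*(-⅛) + 4) = -19278*(3 - 1*(-⅛))/(-⅛ + 4) = -19278*(3 + ⅛)/31/8 = -19278*8*25/(31*8) = -2142*225/31 = -481950/31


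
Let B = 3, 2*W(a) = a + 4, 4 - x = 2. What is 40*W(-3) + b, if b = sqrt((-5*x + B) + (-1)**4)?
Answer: 20 + I*sqrt(6) ≈ 20.0 + 2.4495*I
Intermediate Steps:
x = 2 (x = 4 - 1*2 = 4 - 2 = 2)
W(a) = 2 + a/2 (W(a) = (a + 4)/2 = (4 + a)/2 = 2 + a/2)
b = I*sqrt(6) (b = sqrt((-5*2 + 3) + (-1)**4) = sqrt((-10 + 3) + 1) = sqrt(-7 + 1) = sqrt(-6) = I*sqrt(6) ≈ 2.4495*I)
40*W(-3) + b = 40*(2 + (1/2)*(-3)) + I*sqrt(6) = 40*(2 - 3/2) + I*sqrt(6) = 40*(1/2) + I*sqrt(6) = 20 + I*sqrt(6)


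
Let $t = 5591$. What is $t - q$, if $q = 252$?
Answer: $5339$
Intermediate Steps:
$t - q = 5591 - 252 = 5339$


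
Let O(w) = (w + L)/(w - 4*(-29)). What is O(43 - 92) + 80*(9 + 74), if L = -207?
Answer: 444624/67 ≈ 6636.2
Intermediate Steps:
O(w) = (-207 + w)/(116 + w) (O(w) = (w - 207)/(w - 4*(-29)) = (-207 + w)/(w + 116) = (-207 + w)/(116 + w))
O(43 - 92) + 80*(9 + 74) = (-207 + (43 - 92))/(116 + (43 - 92)) + 80*(9 + 74) = (-207 - 49)/(116 - 49) + 80*83 = -256/67 + 6640 = 444624/67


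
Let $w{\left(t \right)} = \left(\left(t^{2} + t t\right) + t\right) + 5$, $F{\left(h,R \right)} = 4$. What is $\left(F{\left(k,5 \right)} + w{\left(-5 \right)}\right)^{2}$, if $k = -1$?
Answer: $2916$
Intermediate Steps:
$w{\left(t \right)} = 5 + t + 2 t^{2}$ ($w{\left(t \right)} = \left(\left(t^{2} + t^{2}\right) + t\right) + 5 = \left(2 t^{2} + t\right) + 5 = \left(t + 2 t^{2}\right) + 5 = 5 + t + 2 t^{2}$)
$\left(F{\left(k,5 \right)} + w{\left(-5 \right)}\right)^{2} = \left(4 + \left(5 - 5 + 2 \left(-5\right)^{2}\right)\right)^{2} = \left(4 + \left(5 - 5 + 2 \cdot 25\right)\right)^{2} = \left(4 + \left(5 - 5 + 50\right)\right)^{2} = \left(4 + 50\right)^{2} = 54^{2} = 2916$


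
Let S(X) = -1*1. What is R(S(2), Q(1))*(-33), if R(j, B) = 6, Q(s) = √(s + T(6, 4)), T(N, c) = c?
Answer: -198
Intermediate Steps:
Q(s) = √(4 + s) (Q(s) = √(s + 4) = √(4 + s))
S(X) = -1
R(S(2), Q(1))*(-33) = 6*(-33) = -198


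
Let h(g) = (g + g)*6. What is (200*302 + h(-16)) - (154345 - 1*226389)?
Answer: 132252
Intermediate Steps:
h(g) = 12*g (h(g) = (2*g)*6 = 12*g)
(200*302 + h(-16)) - (154345 - 1*226389) = (200*302 + 12*(-16)) - (154345 - 1*226389) = (60400 - 192) - (154345 - 226389) = 60208 - 1*(-72044) = 60208 + 72044 = 132252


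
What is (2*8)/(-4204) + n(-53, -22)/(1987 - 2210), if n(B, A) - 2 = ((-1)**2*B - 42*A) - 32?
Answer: -884783/234373 ≈ -3.7751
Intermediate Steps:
n(B, A) = -30 + B - 42*A (n(B, A) = 2 + (((-1)**2*B - 42*A) - 32) = 2 + ((1*B - 42*A) - 32) = 2 + ((B - 42*A) - 32) = 2 + (-32 + B - 42*A) = -30 + B - 42*A)
(2*8)/(-4204) + n(-53, -22)/(1987 - 2210) = (2*8)/(-4204) + (-30 - 53 - 42*(-22))/(1987 - 2210) = 16*(-1/4204) + (-30 - 53 + 924)/(-223) = -4/1051 + 841*(-1/223) = -4/1051 - 841/223 = -884783/234373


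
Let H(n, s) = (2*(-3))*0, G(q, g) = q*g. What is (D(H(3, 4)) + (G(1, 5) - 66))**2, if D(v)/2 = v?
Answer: 3721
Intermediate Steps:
G(q, g) = g*q
H(n, s) = 0 (H(n, s) = -6*0 = 0)
D(v) = 2*v
(D(H(3, 4)) + (G(1, 5) - 66))**2 = (2*0 + (5*1 - 66))**2 = (0 + (5 - 66))**2 = (0 - 61)**2 = (-61)**2 = 3721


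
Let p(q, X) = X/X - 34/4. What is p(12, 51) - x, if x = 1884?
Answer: -3783/2 ≈ -1891.5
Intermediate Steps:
p(q, X) = -15/2 (p(q, X) = 1 - 34*1/4 = 1 - 17/2 = -15/2)
p(12, 51) - x = -15/2 - 1*1884 = -15/2 - 1884 = -3783/2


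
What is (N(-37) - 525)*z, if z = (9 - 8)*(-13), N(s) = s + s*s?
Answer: -10491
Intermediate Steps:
N(s) = s + s**2
z = -13 (z = 1*(-13) = -13)
(N(-37) - 525)*z = (-37*(1 - 37) - 525)*(-13) = (-37*(-36) - 525)*(-13) = (1332 - 525)*(-13) = 807*(-13) = -10491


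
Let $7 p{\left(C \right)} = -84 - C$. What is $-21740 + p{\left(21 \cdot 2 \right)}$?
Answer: $-21758$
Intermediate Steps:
$p{\left(C \right)} = -12 - \frac{C}{7}$ ($p{\left(C \right)} = \frac{-84 - C}{7} = -12 - \frac{C}{7}$)
$-21740 + p{\left(21 \cdot 2 \right)} = -21740 - \left(12 + \frac{21 \cdot 2}{7}\right) = -21740 - 18 = -21758$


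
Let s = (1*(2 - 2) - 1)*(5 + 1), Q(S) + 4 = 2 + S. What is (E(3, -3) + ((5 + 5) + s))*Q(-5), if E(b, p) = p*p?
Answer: -91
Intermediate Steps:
E(b, p) = p²
Q(S) = -2 + S (Q(S) = -4 + (2 + S) = -2 + S)
s = -6 (s = (1*0 - 1)*6 = (0 - 1)*6 = -1*6 = -6)
(E(3, -3) + ((5 + 5) + s))*Q(-5) = ((-3)² + ((5 + 5) - 6))*(-2 - 5) = (9 + (10 - 6))*(-7) = (9 + 4)*(-7) = 13*(-7) = -91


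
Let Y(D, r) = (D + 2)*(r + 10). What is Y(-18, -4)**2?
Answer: 9216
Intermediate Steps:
Y(D, r) = (2 + D)*(10 + r)
Y(-18, -4)**2 = (20 + 2*(-4) + 10*(-18) - 18*(-4))**2 = (20 - 8 - 180 + 72)**2 = (-96)**2 = 9216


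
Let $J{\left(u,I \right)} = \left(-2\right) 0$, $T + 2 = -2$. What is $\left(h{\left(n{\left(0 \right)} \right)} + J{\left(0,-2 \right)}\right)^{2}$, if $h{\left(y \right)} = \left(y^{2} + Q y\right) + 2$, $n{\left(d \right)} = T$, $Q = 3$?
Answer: $36$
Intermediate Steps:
$T = -4$ ($T = -2 - 2 = -4$)
$J{\left(u,I \right)} = 0$
$n{\left(d \right)} = -4$
$h{\left(y \right)} = 2 + y^{2} + 3 y$ ($h{\left(y \right)} = \left(y^{2} + 3 y\right) + 2 = 2 + y^{2} + 3 y$)
$\left(h{\left(n{\left(0 \right)} \right)} + J{\left(0,-2 \right)}\right)^{2} = \left(\left(2 + \left(-4\right)^{2} + 3 \left(-4\right)\right) + 0\right)^{2} = \left(\left(2 + 16 - 12\right) + 0\right)^{2} = \left(6 + 0\right)^{2} = 6^{2} = 36$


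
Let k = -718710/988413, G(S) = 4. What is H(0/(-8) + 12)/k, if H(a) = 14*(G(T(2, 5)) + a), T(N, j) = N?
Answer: -36900752/119785 ≈ -308.06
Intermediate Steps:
H(a) = 56 + 14*a (H(a) = 14*(4 + a) = 56 + 14*a)
k = -239570/329471 (k = -718710*1/988413 = -239570/329471 ≈ -0.72714)
H(0/(-8) + 12)/k = (56 + 14*(0/(-8) + 12))/(-239570/329471) = (56 + 14*(0*(-⅛) + 12))*(-329471/239570) = (56 + 14*(0 + 12))*(-329471/239570) = (56 + 14*12)*(-329471/239570) = (56 + 168)*(-329471/239570) = 224*(-329471/239570) = -36900752/119785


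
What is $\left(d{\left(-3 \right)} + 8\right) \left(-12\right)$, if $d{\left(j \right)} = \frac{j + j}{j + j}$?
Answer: $-108$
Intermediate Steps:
$d{\left(j \right)} = 1$ ($d{\left(j \right)} = \frac{2 j}{2 j} = 2 j \frac{1}{2 j} = 1$)
$\left(d{\left(-3 \right)} + 8\right) \left(-12\right) = \left(1 + 8\right) \left(-12\right) = 9 \left(-12\right) = -108$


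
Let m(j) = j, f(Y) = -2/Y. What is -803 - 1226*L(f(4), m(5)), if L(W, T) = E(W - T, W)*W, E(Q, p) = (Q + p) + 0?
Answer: -4481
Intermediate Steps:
E(Q, p) = Q + p
L(W, T) = W*(-T + 2*W) (L(W, T) = ((W - T) + W)*W = (-T + 2*W)*W = W*(-T + 2*W))
-803 - 1226*L(f(4), m(5)) = -803 - 1226*(-2/4)*(-1*5 + 2*(-2/4)) = -803 - 1226*(-2*¼)*(-5 + 2*(-2*¼)) = -803 - (-613)*(-5 + 2*(-½)) = -803 - (-613)*(-5 - 1) = -803 - (-613)*(-6) = -803 - 1226*3 = -803 - 3678 = -4481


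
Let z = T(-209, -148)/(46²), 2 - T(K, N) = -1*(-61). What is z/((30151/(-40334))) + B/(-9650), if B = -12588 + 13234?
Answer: -4562581109/153916332350 ≈ -0.029643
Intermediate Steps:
T(K, N) = -59 (T(K, N) = 2 - (-1)*(-61) = 2 - 1*61 = 2 - 61 = -59)
B = 646
z = -59/2116 (z = -59/(46²) = -59/2116 ≈ -0.027883)
z/((30151/(-40334))) + B/(-9650) = -59/(2116*(30151/(-40334))) + 646/(-9650) = -59/(2116*(30151*(-1/40334))) + 646*(-1/9650) = -59/(2116*(-30151/40334)) - 323/4825 = -59/2116*(-40334/30151) - 323/4825 = 1189853/31899758 - 323/4825 = -4562581109/153916332350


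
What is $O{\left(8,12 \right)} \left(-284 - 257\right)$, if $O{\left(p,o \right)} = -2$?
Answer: $1082$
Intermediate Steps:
$O{\left(8,12 \right)} \left(-284 - 257\right) = - 2 \left(-284 - 257\right) = \left(-2\right) \left(-541\right) = 1082$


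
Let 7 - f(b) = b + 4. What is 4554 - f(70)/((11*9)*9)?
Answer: 4057681/891 ≈ 4554.1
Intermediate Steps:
f(b) = 3 - b (f(b) = 7 - (b + 4) = 7 - (4 + b) = 7 + (-4 - b) = 3 - b)
4554 - f(70)/((11*9)*9) = 4554 - (3 - 1*70)/((11*9)*9) = 4554 - (3 - 70)/(99*9) = 4554 - (-67)/891 = 4554 - 1*(-67/891) = 4554 + 67/891 = 4057681/891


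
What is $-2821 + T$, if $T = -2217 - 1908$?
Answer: $-6946$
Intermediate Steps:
$T = -4125$ ($T = -2217 - 1908 = -4125$)
$-2821 + T = -2821 - 4125 = -6946$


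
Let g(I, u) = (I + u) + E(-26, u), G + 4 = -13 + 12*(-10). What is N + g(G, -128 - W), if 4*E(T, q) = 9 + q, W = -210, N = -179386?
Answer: -717673/4 ≈ -1.7942e+5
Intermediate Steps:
G = -137 (G = -4 + (-13 + 12*(-10)) = -4 + (-13 - 120) = -4 - 133 = -137)
E(T, q) = 9/4 + q/4 (E(T, q) = (9 + q)/4 = 9/4 + q/4)
g(I, u) = 9/4 + I + 5*u/4 (g(I, u) = (I + u) + (9/4 + u/4) = 9/4 + I + 5*u/4)
N + g(G, -128 - W) = -179386 + (9/4 - 137 + 5*(-128 - 1*(-210))/4) = -179386 + (9/4 - 137 + 5*(-128 + 210)/4) = -179386 + (9/4 - 137 + (5/4)*82) = -179386 + (9/4 - 137 + 205/2) = -179386 - 129/4 = -717673/4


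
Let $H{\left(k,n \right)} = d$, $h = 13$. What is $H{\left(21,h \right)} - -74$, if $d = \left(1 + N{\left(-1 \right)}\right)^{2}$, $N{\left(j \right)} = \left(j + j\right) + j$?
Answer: $78$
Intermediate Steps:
$N{\left(j \right)} = 3 j$ ($N{\left(j \right)} = 2 j + j = 3 j$)
$d = 4$ ($d = \left(1 + 3 \left(-1\right)\right)^{2} = \left(1 - 3\right)^{2} = \left(-2\right)^{2} = 4$)
$H{\left(k,n \right)} = 4$
$H{\left(21,h \right)} - -74 = 4 - -74 = 4 + 74 = 78$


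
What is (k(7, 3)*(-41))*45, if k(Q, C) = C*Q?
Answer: -38745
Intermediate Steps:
(k(7, 3)*(-41))*45 = ((3*7)*(-41))*45 = (21*(-41))*45 = -861*45 = -38745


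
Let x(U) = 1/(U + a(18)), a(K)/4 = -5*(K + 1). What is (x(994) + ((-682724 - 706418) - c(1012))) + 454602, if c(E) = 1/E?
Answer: -290346625161/310684 ≈ -9.3454e+5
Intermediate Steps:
a(K) = -20 - 20*K (a(K) = 4*(-5*(K + 1)) = 4*(-5*(1 + K)) = 4*(-5 - 5*K) = -20 - 20*K)
x(U) = 1/(-380 + U) (x(U) = 1/(U + (-20 - 20*18)) = 1/(U + (-20 - 360)) = 1/(U - 380) = 1/(-380 + U))
(x(994) + ((-682724 - 706418) - c(1012))) + 454602 = (1/(-380 + 994) + ((-682724 - 706418) - 1/1012)) + 454602 = (1/614 + (-1389142 - 1*1/1012)) + 454602 = (1/614 + (-1389142 - 1/1012)) + 454602 = (1/614 - 1405811705/1012) + 454602 = -431584192929/310684 + 454602 = -290346625161/310684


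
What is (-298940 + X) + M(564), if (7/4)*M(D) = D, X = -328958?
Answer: -4393030/7 ≈ -6.2758e+5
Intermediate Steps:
M(D) = 4*D/7
(-298940 + X) + M(564) = (-298940 - 328958) + (4/7)*564 = -627898 + 2256/7 = -4393030/7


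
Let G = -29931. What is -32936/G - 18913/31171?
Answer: 460563053/932979201 ≈ 0.49365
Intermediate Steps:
-32936/G - 18913/31171 = -32936/(-29931) - 18913/31171 = -32936*(-1/29931) - 18913*1/31171 = 32936/29931 - 18913/31171 = 460563053/932979201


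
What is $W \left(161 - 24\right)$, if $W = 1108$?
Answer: $151796$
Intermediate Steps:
$W \left(161 - 24\right) = 1108 \left(161 - 24\right) = 1108 \cdot 137 = 151796$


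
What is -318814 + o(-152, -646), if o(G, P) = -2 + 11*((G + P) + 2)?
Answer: -327572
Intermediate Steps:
o(G, P) = 20 + 11*G + 11*P (o(G, P) = -2 + 11*(2 + G + P) = -2 + (22 + 11*G + 11*P) = 20 + 11*G + 11*P)
-318814 + o(-152, -646) = -318814 + (20 + 11*(-152) + 11*(-646)) = -318814 + (20 - 1672 - 7106) = -318814 - 8758 = -327572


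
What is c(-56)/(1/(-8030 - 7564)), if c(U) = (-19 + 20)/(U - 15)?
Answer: 15594/71 ≈ 219.63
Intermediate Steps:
c(U) = 1/(-15 + U)
c(-56)/(1/(-8030 - 7564)) = 1/((-15 - 56)*(1/(-8030 - 7564))) = 1/((-71)*(1/(-15594))) = -1/(71*(-1/15594)) = -1/71*(-15594) = 15594/71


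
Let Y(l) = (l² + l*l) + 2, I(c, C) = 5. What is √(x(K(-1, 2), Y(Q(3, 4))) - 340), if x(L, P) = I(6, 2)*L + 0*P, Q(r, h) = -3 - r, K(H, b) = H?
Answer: I*√345 ≈ 18.574*I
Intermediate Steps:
Y(l) = 2 + 2*l² (Y(l) = (l² + l²) + 2 = 2*l² + 2 = 2 + 2*l²)
x(L, P) = 5*L (x(L, P) = 5*L + 0*P = 5*L + 0 = 5*L)
√(x(K(-1, 2), Y(Q(3, 4))) - 340) = √(5*(-1) - 340) = √(-5 - 340) = √(-345) = I*√345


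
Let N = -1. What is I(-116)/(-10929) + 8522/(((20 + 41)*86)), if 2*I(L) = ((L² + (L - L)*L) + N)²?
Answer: -158255659879/19111178 ≈ -8280.8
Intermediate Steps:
I(L) = (-1 + L²)²/2 (I(L) = ((L² + (L - L)*L) - 1)²/2 = ((L² + 0*L) - 1)²/2 = ((L² + 0) - 1)²/2 = (L² - 1)²/2 = (-1 + L²)²/2)
I(-116)/(-10929) + 8522/(((20 + 41)*86)) = ((-1 + (-116)²)²/2)/(-10929) + 8522/(((20 + 41)*86)) = ((-1 + 13456)²/2)*(-1/10929) + 8522/((61*86)) = ((½)*13455²)*(-1/10929) + 8522/5246 = ((½)*181037025)*(-1/10929) + 8522*(1/5246) = (181037025/2)*(-1/10929) + 4261/2623 = -60345675/7286 + 4261/2623 = -158255659879/19111178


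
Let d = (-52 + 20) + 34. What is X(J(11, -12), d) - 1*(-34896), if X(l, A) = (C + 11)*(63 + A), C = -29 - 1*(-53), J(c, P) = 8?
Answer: 37171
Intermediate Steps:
C = 24 (C = -29 + 53 = 24)
d = 2 (d = -32 + 34 = 2)
X(l, A) = 2205 + 35*A (X(l, A) = (24 + 11)*(63 + A) = 35*(63 + A) = 2205 + 35*A)
X(J(11, -12), d) - 1*(-34896) = (2205 + 35*2) - 1*(-34896) = (2205 + 70) + 34896 = 2275 + 34896 = 37171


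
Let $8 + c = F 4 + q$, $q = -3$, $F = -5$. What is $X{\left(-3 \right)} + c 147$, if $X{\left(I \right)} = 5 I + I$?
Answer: $-4575$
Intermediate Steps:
$X{\left(I \right)} = 6 I$
$c = -31$ ($c = -8 - 23 = -31$)
$X{\left(-3 \right)} + c 147 = 6 \left(-3\right) - 4557 = -18 - 4557 = -4575$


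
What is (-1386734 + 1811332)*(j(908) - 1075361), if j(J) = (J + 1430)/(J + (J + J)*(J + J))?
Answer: -53792959813862881/117813 ≈ -4.5660e+11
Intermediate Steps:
j(J) = (1430 + J)/(J + 4*J²) (j(J) = (1430 + J)/(J + (2*J)*(2*J)) = (1430 + J)/(J + 4*J²))
(-1386734 + 1811332)*(j(908) - 1075361) = (-1386734 + 1811332)*((1430 + 908)/(908*(1 + 4*908)) - 1075361) = 424598*((1/908)*2338/(1 + 3632) - 1075361) = 424598*((1/908)*2338/3633 - 1075361) = 424598*((1/908)*(1/3633)*2338 - 1075361) = 424598*(167/235626 - 1075361) = 424598*(-253383010819/235626) = -53792959813862881/117813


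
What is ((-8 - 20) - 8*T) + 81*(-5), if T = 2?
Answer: -449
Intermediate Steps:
((-8 - 20) - 8*T) + 81*(-5) = ((-8 - 20) - 8*2) + 81*(-5) = (-28 - 16) - 405 = -44 - 405 = -449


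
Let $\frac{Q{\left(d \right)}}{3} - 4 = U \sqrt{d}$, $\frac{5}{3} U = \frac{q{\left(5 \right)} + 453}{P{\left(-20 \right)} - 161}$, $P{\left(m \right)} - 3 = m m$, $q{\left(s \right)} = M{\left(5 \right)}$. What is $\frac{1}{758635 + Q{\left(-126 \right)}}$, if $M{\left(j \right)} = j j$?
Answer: $\frac{277683768175}{210663958257636151} - \frac{3904065 i \sqrt{14}}{210663958257636151} \approx 1.3181 \cdot 10^{-6} - 6.9341 \cdot 10^{-11} i$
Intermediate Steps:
$M{\left(j \right)} = j^{2}$
$q{\left(s \right)} = 25$ ($q{\left(s \right)} = 5^{2} = 25$)
$P{\left(m \right)} = 3 + m^{2}$ ($P{\left(m \right)} = 3 + m m = 3 + m^{2}$)
$U = \frac{717}{605}$ ($U = \frac{3 \frac{25 + 453}{\left(3 + \left(-20\right)^{2}\right) - 161}}{5} = \frac{3 \frac{478}{\left(3 + 400\right) - 161}}{5} = \frac{3 \frac{478}{403 - 161}}{5} = \frac{3 \cdot \frac{478}{242}}{5} = \frac{3 \cdot 478 \cdot \frac{1}{242}}{5} = \frac{3}{5} \cdot \frac{239}{121} = \frac{717}{605} \approx 1.1851$)
$Q{\left(d \right)} = 12 + \frac{2151 \sqrt{d}}{605}$ ($Q{\left(d \right)} = 12 + 3 \frac{717 \sqrt{d}}{605} = 12 + \frac{2151 \sqrt{d}}{605}$)
$\frac{1}{758635 + Q{\left(-126 \right)}} = \frac{1}{758635 + \left(12 + \frac{2151 \sqrt{-126}}{605}\right)} = \frac{1}{758635 + \left(12 + \frac{2151 \cdot 3 i \sqrt{14}}{605}\right)} = \frac{1}{758635 + \left(12 + \frac{6453 i \sqrt{14}}{605}\right)} = \frac{1}{758647 + \frac{6453 i \sqrt{14}}{605}}$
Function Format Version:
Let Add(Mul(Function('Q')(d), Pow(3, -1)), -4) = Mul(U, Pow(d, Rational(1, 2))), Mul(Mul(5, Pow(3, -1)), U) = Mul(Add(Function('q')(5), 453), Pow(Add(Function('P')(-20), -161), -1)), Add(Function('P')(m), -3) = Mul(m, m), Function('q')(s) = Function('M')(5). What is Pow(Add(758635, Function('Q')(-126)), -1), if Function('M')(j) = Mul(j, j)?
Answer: Add(Rational(277683768175, 210663958257636151), Mul(Rational(-3904065, 210663958257636151), I, Pow(14, Rational(1, 2)))) ≈ Add(1.3181e-6, Mul(-6.9341e-11, I))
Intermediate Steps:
Function('M')(j) = Pow(j, 2)
Function('q')(s) = 25 (Function('q')(s) = Pow(5, 2) = 25)
Function('P')(m) = Add(3, Pow(m, 2)) (Function('P')(m) = Add(3, Mul(m, m)) = Add(3, Pow(m, 2)))
U = Rational(717, 605) (U = Mul(Rational(3, 5), Mul(Add(25, 453), Pow(Add(Add(3, Pow(-20, 2)), -161), -1))) = Mul(Rational(3, 5), Mul(478, Pow(Add(Add(3, 400), -161), -1))) = Mul(Rational(3, 5), Mul(478, Pow(Add(403, -161), -1))) = Mul(Rational(3, 5), Mul(478, Pow(242, -1))) = Mul(Rational(3, 5), Mul(478, Rational(1, 242))) = Mul(Rational(3, 5), Rational(239, 121)) = Rational(717, 605) ≈ 1.1851)
Function('Q')(d) = Add(12, Mul(Rational(2151, 605), Pow(d, Rational(1, 2)))) (Function('Q')(d) = Add(12, Mul(3, Mul(Rational(717, 605), Pow(d, Rational(1, 2))))) = Add(12, Mul(Rational(2151, 605), Pow(d, Rational(1, 2)))))
Pow(Add(758635, Function('Q')(-126)), -1) = Pow(Add(758635, Add(12, Mul(Rational(2151, 605), Pow(-126, Rational(1, 2))))), -1) = Pow(Add(758635, Add(12, Mul(Rational(2151, 605), Mul(3, I, Pow(14, Rational(1, 2)))))), -1) = Pow(Add(758635, Add(12, Mul(Rational(6453, 605), I, Pow(14, Rational(1, 2))))), -1) = Pow(Add(758647, Mul(Rational(6453, 605), I, Pow(14, Rational(1, 2)))), -1)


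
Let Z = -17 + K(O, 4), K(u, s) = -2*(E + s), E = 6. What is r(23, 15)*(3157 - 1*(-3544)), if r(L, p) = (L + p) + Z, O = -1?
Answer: 6701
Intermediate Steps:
K(u, s) = -12 - 2*s (K(u, s) = -2*(6 + s) = -12 - 2*s)
Z = -37 (Z = -17 + (-12 - 2*4) = -17 + (-12 - 8) = -17 - 20 = -37)
r(L, p) = -37 + L + p (r(L, p) = (L + p) - 37 = -37 + L + p)
r(23, 15)*(3157 - 1*(-3544)) = (-37 + 23 + 15)*(3157 - 1*(-3544)) = 1*(3157 + 3544) = 1*6701 = 6701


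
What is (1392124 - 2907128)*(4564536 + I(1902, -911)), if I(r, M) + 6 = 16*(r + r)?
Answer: -7007490411576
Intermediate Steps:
I(r, M) = -6 + 32*r (I(r, M) = -6 + 16*(r + r) = -6 + 16*(2*r) = -6 + 32*r)
(1392124 - 2907128)*(4564536 + I(1902, -911)) = (1392124 - 2907128)*(4564536 + (-6 + 32*1902)) = -1515004*(4564536 + (-6 + 60864)) = -1515004*(4564536 + 60858) = -1515004*4625394 = -7007490411576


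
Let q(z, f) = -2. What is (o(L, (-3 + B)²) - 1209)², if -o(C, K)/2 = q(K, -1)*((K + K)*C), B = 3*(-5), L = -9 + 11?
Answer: 15800625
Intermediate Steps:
L = 2
B = -15
o(C, K) = 8*C*K (o(C, K) = -(-4)*(K + K)*C = -(-4)*(2*K)*C = -(-4)*2*C*K = -(-8)*C*K = 8*C*K)
(o(L, (-3 + B)²) - 1209)² = (8*2*(-3 - 15)² - 1209)² = (8*2*(-18)² - 1209)² = (8*2*324 - 1209)² = (5184 - 1209)² = 3975² = 15800625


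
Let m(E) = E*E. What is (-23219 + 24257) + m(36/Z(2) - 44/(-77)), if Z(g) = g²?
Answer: 55351/49 ≈ 1129.6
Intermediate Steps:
m(E) = E²
(-23219 + 24257) + m(36/Z(2) - 44/(-77)) = (-23219 + 24257) + (36/(2²) - 44/(-77))² = 1038 + (36/4 - 44*(-1/77))² = 1038 + (36*(¼) + 4/7)² = 1038 + (9 + 4/7)² = 1038 + (67/7)² = 1038 + 4489/49 = 55351/49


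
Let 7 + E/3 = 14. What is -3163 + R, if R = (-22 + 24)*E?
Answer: -3121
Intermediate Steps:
E = 21 (E = -21 + 3*14 = -21 + 42 = 21)
R = 42 (R = (-22 + 24)*21 = 2*21 = 42)
-3163 + R = -3163 + 42 = -3121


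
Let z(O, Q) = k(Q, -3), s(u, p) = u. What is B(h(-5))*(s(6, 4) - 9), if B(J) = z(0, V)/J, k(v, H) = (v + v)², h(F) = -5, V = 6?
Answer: 432/5 ≈ 86.400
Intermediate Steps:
k(v, H) = 4*v² (k(v, H) = (2*v)² = 4*v²)
z(O, Q) = 4*Q²
B(J) = 144/J (B(J) = (4*6²)/J = (4*36)/J = 144/J)
B(h(-5))*(s(6, 4) - 9) = (144/(-5))*(6 - 9) = (144*(-⅕))*(-3) = -144/5*(-3) = 432/5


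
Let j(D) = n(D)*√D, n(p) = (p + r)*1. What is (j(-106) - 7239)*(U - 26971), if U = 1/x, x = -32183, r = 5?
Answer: 6283507696866/32183 + 87668777094*I*√106/32183 ≈ 1.9524e+8 + 2.8046e+7*I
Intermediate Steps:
n(p) = 5 + p (n(p) = (p + 5)*1 = (5 + p)*1 = 5 + p)
j(D) = √D*(5 + D) (j(D) = (5 + D)*√D = √D*(5 + D))
U = -1/32183 (U = 1/(-32183) = -1/32183 ≈ -3.1072e-5)
(j(-106) - 7239)*(U - 26971) = (√(-106)*(5 - 106) - 7239)*(-1/32183 - 26971) = ((I*√106)*(-101) - 7239)*(-868007694/32183) = (-101*I*√106 - 7239)*(-868007694/32183) = (-7239 - 101*I*√106)*(-868007694/32183) = 6283507696866/32183 + 87668777094*I*√106/32183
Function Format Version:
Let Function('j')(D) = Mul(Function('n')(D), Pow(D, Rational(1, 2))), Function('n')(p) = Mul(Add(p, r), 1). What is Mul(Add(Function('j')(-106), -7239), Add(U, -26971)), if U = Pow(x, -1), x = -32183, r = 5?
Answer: Add(Rational(6283507696866, 32183), Mul(Rational(87668777094, 32183), I, Pow(106, Rational(1, 2)))) ≈ Add(1.9524e+8, Mul(2.8046e+7, I))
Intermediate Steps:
Function('n')(p) = Add(5, p) (Function('n')(p) = Mul(Add(p, 5), 1) = Mul(Add(5, p), 1) = Add(5, p))
Function('j')(D) = Mul(Pow(D, Rational(1, 2)), Add(5, D)) (Function('j')(D) = Mul(Add(5, D), Pow(D, Rational(1, 2))) = Mul(Pow(D, Rational(1, 2)), Add(5, D)))
U = Rational(-1, 32183) (U = Pow(-32183, -1) = Rational(-1, 32183) ≈ -3.1072e-5)
Mul(Add(Function('j')(-106), -7239), Add(U, -26971)) = Mul(Add(Mul(Pow(-106, Rational(1, 2)), Add(5, -106)), -7239), Add(Rational(-1, 32183), -26971)) = Mul(Add(Mul(Mul(I, Pow(106, Rational(1, 2))), -101), -7239), Rational(-868007694, 32183)) = Mul(Add(Mul(-101, I, Pow(106, Rational(1, 2))), -7239), Rational(-868007694, 32183)) = Mul(Add(-7239, Mul(-101, I, Pow(106, Rational(1, 2)))), Rational(-868007694, 32183)) = Add(Rational(6283507696866, 32183), Mul(Rational(87668777094, 32183), I, Pow(106, Rational(1, 2))))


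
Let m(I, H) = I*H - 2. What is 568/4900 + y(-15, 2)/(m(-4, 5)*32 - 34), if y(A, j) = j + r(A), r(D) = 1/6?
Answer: 612851/5424300 ≈ 0.11298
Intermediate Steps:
r(D) = ⅙
m(I, H) = -2 + H*I (m(I, H) = H*I - 2 = -2 + H*I)
y(A, j) = ⅙ + j (y(A, j) = j + ⅙ = ⅙ + j)
568/4900 + y(-15, 2)/(m(-4, 5)*32 - 34) = 568/4900 + (⅙ + 2)/((-2 + 5*(-4))*32 - 34) = 568*(1/4900) + 13/(6*((-2 - 20)*32 - 34)) = 142/1225 + 13/(6*(-22*32 - 34)) = 142/1225 + 13/(6*(-704 - 34)) = 142/1225 + (13/6)/(-738) = 142/1225 + (13/6)*(-1/738) = 142/1225 - 13/4428 = 612851/5424300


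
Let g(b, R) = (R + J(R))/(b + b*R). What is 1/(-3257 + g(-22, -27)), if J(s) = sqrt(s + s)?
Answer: -1065653732/3470884507015 - 1716*I*sqrt(6)/3470884507015 ≈ -0.00030703 - 1.211e-9*I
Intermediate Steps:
J(s) = sqrt(2)*sqrt(s) (J(s) = sqrt(2*s) = sqrt(2)*sqrt(s))
g(b, R) = (R + sqrt(2)*sqrt(R))/(b + R*b) (g(b, R) = (R + sqrt(2)*sqrt(R))/(b + b*R) = (R + sqrt(2)*sqrt(R))/(b + R*b))
1/(-3257 + g(-22, -27)) = 1/(-3257 + (-27 + sqrt(2)*sqrt(-27))/((-22)*(1 - 27))) = 1/(-3257 - 1/22*(-27 + sqrt(2)*(3*I*sqrt(3)))/(-26)) = 1/(-3257 - 1/22*(-1/26)*(-27 + 3*I*sqrt(6))) = 1/(-3257 + (-27/572 + 3*I*sqrt(6)/572)) = 1/(-1863031/572 + 3*I*sqrt(6)/572)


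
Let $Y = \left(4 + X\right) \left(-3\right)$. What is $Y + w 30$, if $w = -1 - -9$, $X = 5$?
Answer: $213$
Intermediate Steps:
$Y = -27$ ($Y = \left(4 + 5\right) \left(-3\right) = 9 \left(-3\right) = -27$)
$w = 8$ ($w = -1 + 9 = 8$)
$Y + w 30 = -27 + 8 \cdot 30 = -27 + 240 = 213$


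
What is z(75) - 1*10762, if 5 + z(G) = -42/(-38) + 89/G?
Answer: -15339709/1425 ≈ -10765.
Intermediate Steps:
z(G) = -74/19 + 89/G (z(G) = -5 + (-42/(-38) + 89/G) = -5 + (-42*(-1/38) + 89/G) = -5 + (21/19 + 89/G) = -74/19 + 89/G)
z(75) - 1*10762 = (-74/19 + 89/75) - 1*10762 = (-74/19 + 89*(1/75)) - 10762 = (-74/19 + 89/75) - 10762 = -3859/1425 - 10762 = -15339709/1425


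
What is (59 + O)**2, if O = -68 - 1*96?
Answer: 11025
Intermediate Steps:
O = -164 (O = -68 - 96 = -164)
(59 + O)**2 = (59 - 164)**2 = (-105)**2 = 11025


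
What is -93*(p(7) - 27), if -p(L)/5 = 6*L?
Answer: 22041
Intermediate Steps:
p(L) = -30*L
-93*(p(7) - 27) = -93*(-30*7 - 27) = -93*(-210 - 27) = -93*(-237) = 22041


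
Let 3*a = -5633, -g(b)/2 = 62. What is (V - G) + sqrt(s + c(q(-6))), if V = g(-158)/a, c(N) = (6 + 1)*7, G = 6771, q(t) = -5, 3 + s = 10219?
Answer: -38140671/5633 + sqrt(10265) ≈ -6669.6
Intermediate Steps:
g(b) = -124 (g(b) = -2*62 = -124)
s = 10216 (s = -3 + 10219 = 10216)
a = -5633/3 (a = (1/3)*(-5633) = -5633/3 ≈ -1877.7)
c(N) = 49 (c(N) = 7*7 = 49)
V = 372/5633 (V = -124/(-5633/3) = -124*(-3/5633) = 372/5633 ≈ 0.066039)
(V - G) + sqrt(s + c(q(-6))) = (372/5633 - 1*6771) + sqrt(10216 + 49) = (372/5633 - 6771) + sqrt(10265) = -38140671/5633 + sqrt(10265)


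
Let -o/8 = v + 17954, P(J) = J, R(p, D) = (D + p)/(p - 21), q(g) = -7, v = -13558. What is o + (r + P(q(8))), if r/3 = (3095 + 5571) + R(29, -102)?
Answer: -73635/8 ≈ -9204.4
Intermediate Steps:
R(p, D) = (D + p)/(-21 + p)
r = 207765/8 (r = 3*((3095 + 5571) + (-102 + 29)/(-21 + 29)) = 3*(8666 - 73/8) = 3*(69255/8) = 207765/8 ≈ 25971.)
o = -35168 (o = -8*(-13558 + 17954) = -8*4396 = -35168)
o + (r + P(q(8))) = -35168 + (207765/8 - 7) = -35168 + 207709/8 = -73635/8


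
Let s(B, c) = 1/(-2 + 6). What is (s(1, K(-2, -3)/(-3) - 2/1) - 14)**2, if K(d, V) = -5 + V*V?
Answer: 3025/16 ≈ 189.06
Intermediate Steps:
K(d, V) = -5 + V**2
s(B, c) = 1/4
(s(1, K(-2, -3)/(-3) - 2/1) - 14)**2 = (1/4 - 14)**2 = (-55/4)**2 = 3025/16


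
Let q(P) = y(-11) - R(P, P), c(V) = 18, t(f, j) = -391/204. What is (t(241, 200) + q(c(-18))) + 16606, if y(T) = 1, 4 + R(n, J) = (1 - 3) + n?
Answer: 199117/12 ≈ 16593.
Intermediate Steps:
t(f, j) = -23/12 (t(f, j) = -391*1/204 = -23/12)
R(n, J) = -6 + n (R(n, J) = -4 + ((1 - 3) + n) = -4 + (-2 + n) = -6 + n)
q(P) = 7 - P (q(P) = 1 - (-6 + P) = 1 + (6 - P) = 7 - P)
(t(241, 200) + q(c(-18))) + 16606 = (-23/12 + (7 - 1*18)) + 16606 = (-23/12 + (7 - 18)) + 16606 = (-23/12 - 11) + 16606 = -155/12 + 16606 = 199117/12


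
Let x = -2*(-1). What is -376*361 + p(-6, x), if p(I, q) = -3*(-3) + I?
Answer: -135733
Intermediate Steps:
x = 2
p(I, q) = 9 + I
-376*361 + p(-6, x) = -376*361 + (9 - 6) = -135736 + 3 = -135733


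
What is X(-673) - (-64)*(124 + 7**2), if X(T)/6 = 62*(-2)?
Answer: 10328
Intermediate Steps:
X(T) = -744 (X(T) = 6*(62*(-2)) = 6*(-124) = -744)
X(-673) - (-64)*(124 + 7**2) = -744 - (-64)*(124 + 7**2) = -744 - (-64)*(124 + 49) = -744 - (-64)*173 = -744 - 1*(-11072) = -744 + 11072 = 10328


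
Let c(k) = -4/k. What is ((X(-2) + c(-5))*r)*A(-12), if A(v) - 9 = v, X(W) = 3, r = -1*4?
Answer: 228/5 ≈ 45.600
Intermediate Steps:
r = -4
A(v) = 9 + v
((X(-2) + c(-5))*r)*A(-12) = ((3 - 4/(-5))*(-4))*(9 - 12) = ((3 - 4*(-⅕))*(-4))*(-3) = ((3 + ⅘)*(-4))*(-3) = ((19/5)*(-4))*(-3) = -76/5*(-3) = 228/5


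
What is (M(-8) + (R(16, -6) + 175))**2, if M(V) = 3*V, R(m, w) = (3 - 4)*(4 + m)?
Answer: 17161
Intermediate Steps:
R(m, w) = -4 - m (R(m, w) = -(4 + m) = -4 - m)
(M(-8) + (R(16, -6) + 175))**2 = (3*(-8) + ((-4 - 1*16) + 175))**2 = (-24 + ((-4 - 16) + 175))**2 = (-24 + (-20 + 175))**2 = (-24 + 155)**2 = 131**2 = 17161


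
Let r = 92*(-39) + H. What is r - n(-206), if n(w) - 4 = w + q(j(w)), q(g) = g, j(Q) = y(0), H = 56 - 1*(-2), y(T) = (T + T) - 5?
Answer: -3323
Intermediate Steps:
y(T) = -5 + 2*T (y(T) = 2*T - 5 = -5 + 2*T)
H = 58 (H = 56 + 2 = 58)
j(Q) = -5 (j(Q) = -5 + 2*0 = -5 + 0 = -5)
n(w) = -1 + w (n(w) = 4 + (w - 5) = 4 + (-5 + w) = -1 + w)
r = -3530 (r = 92*(-39) + 58 = -3588 + 58 = -3530)
r - n(-206) = -3530 - (-1 - 206) = -3530 - 1*(-207) = -3530 + 207 = -3323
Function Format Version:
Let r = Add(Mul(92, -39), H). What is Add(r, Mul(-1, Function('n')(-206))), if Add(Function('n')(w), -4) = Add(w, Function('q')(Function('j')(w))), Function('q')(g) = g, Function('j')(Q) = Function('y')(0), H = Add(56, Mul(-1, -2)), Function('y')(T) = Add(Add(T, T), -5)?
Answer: -3323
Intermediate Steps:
Function('y')(T) = Add(-5, Mul(2, T)) (Function('y')(T) = Add(Mul(2, T), -5) = Add(-5, Mul(2, T)))
H = 58 (H = Add(56, 2) = 58)
Function('j')(Q) = -5 (Function('j')(Q) = Add(-5, Mul(2, 0)) = Add(-5, 0) = -5)
Function('n')(w) = Add(-1, w) (Function('n')(w) = Add(4, Add(w, -5)) = Add(4, Add(-5, w)) = Add(-1, w))
r = -3530 (r = Add(Mul(92, -39), 58) = Add(-3588, 58) = -3530)
Add(r, Mul(-1, Function('n')(-206))) = Add(-3530, Mul(-1, Add(-1, -206))) = Add(-3530, Mul(-1, -207)) = Add(-3530, 207) = -3323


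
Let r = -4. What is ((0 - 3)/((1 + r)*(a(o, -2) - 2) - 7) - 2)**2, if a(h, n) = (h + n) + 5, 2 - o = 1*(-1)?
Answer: 1225/361 ≈ 3.3934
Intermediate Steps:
o = 3 (o = 2 - (-1) = 2 - 1*(-1) = 2 + 1 = 3)
a(h, n) = 5 + h + n
((0 - 3)/((1 + r)*(a(o, -2) - 2) - 7) - 2)**2 = ((0 - 3)/((1 - 4)*((5 + 3 - 2) - 2) - 7) - 2)**2 = (-3/(-3*(6 - 2) - 7) - 2)**2 = (-3/(-3*4 - 7) - 2)**2 = (-3/(-12 - 7) - 2)**2 = (-3/(-19) - 2)**2 = (-3*(-1/19) - 2)**2 = (3/19 - 2)**2 = (-35/19)**2 = 1225/361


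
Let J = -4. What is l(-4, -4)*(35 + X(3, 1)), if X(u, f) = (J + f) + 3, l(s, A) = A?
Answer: -140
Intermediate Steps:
X(u, f) = -1 + f (X(u, f) = (-4 + f) + 3 = -1 + f)
l(-4, -4)*(35 + X(3, 1)) = -4*(35 + (-1 + 1)) = -4*(35 + 0) = -4*35 = -140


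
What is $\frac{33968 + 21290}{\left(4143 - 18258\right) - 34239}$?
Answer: $- \frac{27629}{24177} \approx -1.1428$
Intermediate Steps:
$\frac{33968 + 21290}{\left(4143 - 18258\right) - 34239} = \frac{55258}{\left(4143 - 18258\right) - 34239} = \frac{55258}{-14115 - 34239} = \frac{55258}{-48354} = 55258 \left(- \frac{1}{48354}\right) = - \frac{27629}{24177}$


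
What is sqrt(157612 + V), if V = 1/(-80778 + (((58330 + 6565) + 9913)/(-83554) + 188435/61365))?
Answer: sqrt(270351042822710770000273200411181)/41416117545631 ≈ 397.00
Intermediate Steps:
V = -512729121/41416117545631 (V = 1/(-80778 + ((64895 + 9913)*(-1/83554) + 188435*(1/61365))) = 1/(-80778 + (74808*(-1/83554) + 37687/12273)) = 1/(-80778 + (-37404/41777 + 37687/12273)) = 1/(-80778 + 1115390507/512729121) = 1/(-41416117545631/512729121) = -512729121/41416117545631 ≈ -1.2380e-5)
sqrt(157612 + V) = sqrt(157612 - 512729121/41416117545631) = sqrt(6527677118089264051/41416117545631) = sqrt(270351042822710770000273200411181)/41416117545631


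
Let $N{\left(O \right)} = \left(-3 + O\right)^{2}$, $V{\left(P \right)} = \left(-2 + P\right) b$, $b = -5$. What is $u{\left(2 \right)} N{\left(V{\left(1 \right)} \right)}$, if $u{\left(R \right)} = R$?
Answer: $8$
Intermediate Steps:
$V{\left(P \right)} = 10 - 5 P$ ($V{\left(P \right)} = \left(-2 + P\right) \left(-5\right) = 10 - 5 P$)
$u{\left(2 \right)} N{\left(V{\left(1 \right)} \right)} = 2 \left(-3 + \left(10 - 5\right)\right)^{2} = 2 \left(-3 + 5\right)^{2} = 2 \cdot 2^{2} = 2 \cdot 4 = 8$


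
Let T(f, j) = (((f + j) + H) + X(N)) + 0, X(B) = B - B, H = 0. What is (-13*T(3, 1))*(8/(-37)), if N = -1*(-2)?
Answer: 416/37 ≈ 11.243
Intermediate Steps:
N = 2
X(B) = 0
T(f, j) = f + j (T(f, j) = (((f + j) + 0) + 0) + 0 = ((f + j) + 0) + 0 = (f + j) + 0 = f + j)
(-13*T(3, 1))*(8/(-37)) = (-13*(3 + 1))*(8/(-37)) = (-13*4)*(8*(-1/37)) = -52*(-8/37) = 416/37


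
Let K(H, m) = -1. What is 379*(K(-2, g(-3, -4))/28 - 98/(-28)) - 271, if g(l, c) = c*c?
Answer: 29175/28 ≈ 1042.0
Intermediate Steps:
g(l, c) = c²
379*(K(-2, g(-3, -4))/28 - 98/(-28)) - 271 = 379*(-1/28 - 98/(-28)) - 271 = 379*(-1*1/28 - 98*(-1/28)) - 271 = 379*(-1/28 + 7/2) - 271 = 379*(97/28) - 271 = 36763/28 - 271 = 29175/28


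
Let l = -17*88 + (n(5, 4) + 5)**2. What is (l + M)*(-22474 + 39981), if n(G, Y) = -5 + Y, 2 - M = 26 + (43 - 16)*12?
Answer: -32002796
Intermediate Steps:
M = -348 (M = 2 - (26 + (43 - 16)*12) = 2 - (26 + 27*12) = 2 - (26 + 324) = 2 - 1*350 = 2 - 350 = -348)
l = -1480 (l = -17*88 + ((-5 + 4) + 5)**2 = -1496 + (-1 + 5)**2 = -1496 + 4**2 = -1496 + 16 = -1480)
(l + M)*(-22474 + 39981) = (-1480 - 348)*(-22474 + 39981) = -1828*17507 = -32002796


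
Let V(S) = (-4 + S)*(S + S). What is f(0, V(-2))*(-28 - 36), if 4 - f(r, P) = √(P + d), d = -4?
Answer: -256 + 128*√5 ≈ 30.217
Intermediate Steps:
V(S) = 2*S*(-4 + S) (V(S) = (-4 + S)*(2*S) = 2*S*(-4 + S))
f(r, P) = 4 - √(-4 + P) (f(r, P) = 4 - √(P - 4) = 4 - √(-4 + P))
f(0, V(-2))*(-28 - 36) = (4 - √(-4 + 2*(-2)*(-4 - 2)))*(-28 - 36) = (4 - √(-4 + 2*(-2)*(-6)))*(-64) = (4 - √(-4 + 24))*(-64) = (4 - √20)*(-64) = (4 - 2*√5)*(-64) = -256 + 128*√5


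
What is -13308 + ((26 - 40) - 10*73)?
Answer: -14052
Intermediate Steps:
-13308 + ((26 - 40) - 10*73) = -13308 + (-14 - 730) = -13308 - 744 = -14052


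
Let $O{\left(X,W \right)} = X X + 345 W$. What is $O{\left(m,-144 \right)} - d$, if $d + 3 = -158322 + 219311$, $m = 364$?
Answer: $21830$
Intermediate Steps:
$d = 60986$ ($d = -3 + \left(-158322 + 219311\right) = -3 + 60989 = 60986$)
$O{\left(X,W \right)} = X^{2} + 345 W$
$O{\left(m,-144 \right)} - d = \left(364^{2} + 345 \left(-144\right)\right) - 60986 = \left(132496 - 49680\right) - 60986 = 82816 - 60986 = 21830$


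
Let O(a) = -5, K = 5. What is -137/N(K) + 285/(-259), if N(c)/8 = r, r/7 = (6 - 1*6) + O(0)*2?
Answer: -2533/2960 ≈ -0.85574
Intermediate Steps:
r = -70 (r = 7*((6 - 1*6) - 5*2) = 7*((6 - 6) - 10) = 7*(0 - 10) = 7*(-10) = -70)
N(c) = -560 (N(c) = 8*(-70) = -560)
-137/N(K) + 285/(-259) = -137/(-560) + 285/(-259) = -137*(-1/560) + 285*(-1/259) = 137/560 - 285/259 = -2533/2960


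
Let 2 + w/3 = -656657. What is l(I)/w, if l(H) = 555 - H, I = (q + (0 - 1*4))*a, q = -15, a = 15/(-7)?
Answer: -1200/4596613 ≈ -0.00026106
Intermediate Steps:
a = -15/7 (a = 15*(-1/7) = -15/7 ≈ -2.1429)
I = 285/7 (I = (-15 + (0 - 1*4))*(-15/7) = (-15 + (0 - 4))*(-15/7) = (-15 - 4)*(-15/7) = -19*(-15/7) = 285/7 ≈ 40.714)
w = -1969977 (w = -6 + 3*(-656657) = -6 - 1969971 = -1969977)
l(I)/w = (555 - 1*285/7)/(-1969977) = (555 - 285/7)*(-1/1969977) = (3600/7)*(-1/1969977) = -1200/4596613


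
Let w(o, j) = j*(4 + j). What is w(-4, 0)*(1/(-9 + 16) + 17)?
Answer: 0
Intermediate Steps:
w(-4, 0)*(1/(-9 + 16) + 17) = (0*(4 + 0))*(1/(-9 + 16) + 17) = (0*4)*(1/7 + 17) = 0*(⅐ + 17) = 0*(120/7) = 0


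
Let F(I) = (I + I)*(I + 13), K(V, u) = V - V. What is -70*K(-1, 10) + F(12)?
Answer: 600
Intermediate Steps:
K(V, u) = 0
F(I) = 2*I*(13 + I) (F(I) = (2*I)*(13 + I) = 2*I*(13 + I))
-70*K(-1, 10) + F(12) = -70*0 + 2*12*(13 + 12) = 0 + 2*12*25 = 0 + 600 = 600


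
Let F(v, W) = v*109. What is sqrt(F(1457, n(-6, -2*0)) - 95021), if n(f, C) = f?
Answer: 12*sqrt(443) ≈ 252.57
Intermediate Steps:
F(v, W) = 109*v
sqrt(F(1457, n(-6, -2*0)) - 95021) = sqrt(109*1457 - 95021) = sqrt(158813 - 95021) = sqrt(63792) = 12*sqrt(443)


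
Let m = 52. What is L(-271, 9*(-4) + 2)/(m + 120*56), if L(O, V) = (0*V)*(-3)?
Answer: 0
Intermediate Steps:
L(O, V) = 0 (L(O, V) = 0*(-3) = 0)
L(-271, 9*(-4) + 2)/(m + 120*56) = 0/(52 + 120*56) = 0/(52 + 6720) = 0/6772 = 0*(1/6772) = 0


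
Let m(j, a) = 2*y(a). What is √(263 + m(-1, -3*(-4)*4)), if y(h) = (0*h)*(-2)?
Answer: √263 ≈ 16.217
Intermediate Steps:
y(h) = 0 (y(h) = 0*(-2) = 0)
m(j, a) = 0 (m(j, a) = 2*0 = 0)
√(263 + m(-1, -3*(-4)*4)) = √(263 + 0) = √263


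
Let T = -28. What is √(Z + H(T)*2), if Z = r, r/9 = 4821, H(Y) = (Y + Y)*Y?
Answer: 5*√1861 ≈ 215.70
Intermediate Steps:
H(Y) = 2*Y² (H(Y) = (2*Y)*Y = 2*Y²)
r = 43389 (r = 9*4821 = 43389)
Z = 43389
√(Z + H(T)*2) = √(43389 + (2*(-28)²)*2) = √(43389 + (2*784)*2) = √(43389 + 1568*2) = √(43389 + 3136) = √46525 = 5*√1861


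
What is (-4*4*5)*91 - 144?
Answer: -7424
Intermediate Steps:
(-4*4*5)*91 - 144 = -16*5*91 - 144 = -80*91 - 144 = -7280 - 144 = -7424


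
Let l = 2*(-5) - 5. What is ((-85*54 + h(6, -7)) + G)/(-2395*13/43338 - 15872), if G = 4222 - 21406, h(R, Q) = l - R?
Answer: 944551710/687891871 ≈ 1.3731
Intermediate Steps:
l = -15 (l = -10 - 5 = -15)
h(R, Q) = -15 - R
G = -17184
((-85*54 + h(6, -7)) + G)/(-2395*13/43338 - 15872) = ((-85*54 + (-15 - 1*6)) - 17184)/(-2395*13/43338 - 15872) = ((-4590 + (-15 - 6)) - 17184)/(-31135*1/43338 - 15872) = ((-4590 - 21) - 17184)/(-31135/43338 - 15872) = (-4611 - 17184)/(-687891871/43338) = -21795*(-43338/687891871) = 944551710/687891871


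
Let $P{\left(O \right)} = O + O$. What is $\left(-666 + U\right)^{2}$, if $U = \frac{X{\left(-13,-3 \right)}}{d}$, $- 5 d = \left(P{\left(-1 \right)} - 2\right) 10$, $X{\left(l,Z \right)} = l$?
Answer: $\frac{28526281}{64} \approx 4.4572 \cdot 10^{5}$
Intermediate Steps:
$P{\left(O \right)} = 2 O$
$d = 8$ ($d = - \frac{\left(2 \left(-1\right) - 2\right) 10}{5} = - \frac{\left(-2 - 2\right) 10}{5} = - \frac{\left(-4\right) 10}{5} = \left(- \frac{1}{5}\right) \left(-40\right) = 8$)
$U = - \frac{13}{8} \approx -1.625$
$\left(-666 + U\right)^{2} = \left(-666 - \frac{13}{8}\right)^{2} = \left(- \frac{5341}{8}\right)^{2} = \frac{28526281}{64}$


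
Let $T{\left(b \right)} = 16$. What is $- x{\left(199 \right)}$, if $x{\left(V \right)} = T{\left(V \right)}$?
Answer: $-16$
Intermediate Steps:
$x{\left(V \right)} = 16$
$- x{\left(199 \right)} = \left(-1\right) 16 = -16$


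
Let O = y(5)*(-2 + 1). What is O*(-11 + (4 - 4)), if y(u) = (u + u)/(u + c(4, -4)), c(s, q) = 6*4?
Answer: 110/29 ≈ 3.7931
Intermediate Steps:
c(s, q) = 24
y(u) = 2*u/(24 + u) (y(u) = (u + u)/(u + 24) = (2*u)/(24 + u) = 2*u/(24 + u))
O = -10/29 (O = (2*5/(24 + 5))*(-2 + 1) = (2*5/29)*(-1) = (2*5*(1/29))*(-1) = (10/29)*(-1) = -10/29 ≈ -0.34483)
O*(-11 + (4 - 4)) = -10*(-11 + (4 - 4))/29 = -10*(-11 + 0)/29 = -10/29*(-11) = 110/29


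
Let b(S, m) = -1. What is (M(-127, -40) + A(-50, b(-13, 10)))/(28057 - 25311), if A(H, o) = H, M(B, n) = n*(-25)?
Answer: 475/1373 ≈ 0.34596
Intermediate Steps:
M(B, n) = -25*n
(M(-127, -40) + A(-50, b(-13, 10)))/(28057 - 25311) = (-25*(-40) - 50)/(28057 - 25311) = (1000 - 50)/2746 = 950*(1/2746) = 475/1373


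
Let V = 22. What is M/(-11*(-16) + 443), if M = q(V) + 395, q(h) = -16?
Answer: 379/619 ≈ 0.61228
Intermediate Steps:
M = 379 (M = -16 + 395 = 379)
M/(-11*(-16) + 443) = 379/(-11*(-16) + 443) = 379/(176 + 443) = 379/619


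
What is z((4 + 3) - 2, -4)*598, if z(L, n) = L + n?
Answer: 598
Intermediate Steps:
z((4 + 3) - 2, -4)*598 = (((4 + 3) - 2) - 4)*598 = ((7 - 2) - 4)*598 = (5 - 4)*598 = 1*598 = 598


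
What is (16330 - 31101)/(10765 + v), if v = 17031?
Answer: -14771/27796 ≈ -0.53141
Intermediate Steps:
(16330 - 31101)/(10765 + v) = (16330 - 31101)/(10765 + 17031) = -14771/27796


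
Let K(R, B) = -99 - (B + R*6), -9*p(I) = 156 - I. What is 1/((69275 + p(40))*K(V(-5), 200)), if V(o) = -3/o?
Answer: -45/943142167 ≈ -4.7713e-8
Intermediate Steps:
p(I) = -52/3 + I/9 (p(I) = -(156 - I)/9 = -52/3 + I/9)
K(R, B) = -99 - B - 6*R (K(R, B) = -99 - (B + 6*R) = -99 + (-B - 6*R) = -99 - B - 6*R)
1/((69275 + p(40))*K(V(-5), 200)) = 1/((69275 + (-52/3 + (1/9)*40))*(-99 - 1*200 - (-18)/(-5))) = 1/((69275 + (-52/3 + 40/9))*(-99 - 200 - (-18)*(-1)/5)) = 1/((69275 - 116/9)*(-99 - 200 - 6*3/5)) = 1/((623359/9)*(-99 - 200 - 18/5)) = 9/(623359*(-1513/5)) = (9/623359)*(-5/1513) = -45/943142167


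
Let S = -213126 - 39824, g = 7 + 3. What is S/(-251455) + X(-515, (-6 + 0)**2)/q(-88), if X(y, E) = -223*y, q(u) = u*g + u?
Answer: -5726698775/48681688 ≈ -117.64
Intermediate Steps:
g = 10
q(u) = 11*u (q(u) = u*10 + u = 10*u + u = 11*u)
S = -252950
S/(-251455) + X(-515, (-6 + 0)**2)/q(-88) = -252950/(-251455) + (-223*(-515))/((11*(-88))) = -252950*(-1/251455) + 114845/(-968) = 50590/50291 + 114845*(-1/968) = 50590/50291 - 114845/968 = -5726698775/48681688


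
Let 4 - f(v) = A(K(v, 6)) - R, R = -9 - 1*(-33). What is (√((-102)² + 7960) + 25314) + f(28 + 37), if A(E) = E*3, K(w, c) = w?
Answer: 25147 + 2*√4591 ≈ 25283.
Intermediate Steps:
R = 24 (R = -9 + 33 = 24)
A(E) = 3*E
f(v) = 28 - 3*v (f(v) = 4 - (3*v - 1*24) = 4 - (3*v - 24) = 4 - (-24 + 3*v) = 4 + (24 - 3*v) = 28 - 3*v)
(√((-102)² + 7960) + 25314) + f(28 + 37) = (√((-102)² + 7960) + 25314) + (28 - 3*(28 + 37)) = (√(10404 + 7960) + 25314) + (28 - 3*65) = (√18364 + 25314) + (28 - 195) = (2*√4591 + 25314) - 167 = (25314 + 2*√4591) - 167 = 25147 + 2*√4591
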